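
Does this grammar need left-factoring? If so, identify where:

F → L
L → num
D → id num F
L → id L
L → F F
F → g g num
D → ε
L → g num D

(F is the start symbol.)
Left-factoring is needed when two productions for the same non-terminal
share a common prefix on the right-hand side.

Productions for F:
  F → L
  F → g g num
Productions for L:
  L → num
  L → id L
  L → F F
  L → g num D
Productions for D:
  D → id num F
  D → ε

No common prefixes found.

Answer: No, left-factoring is not needed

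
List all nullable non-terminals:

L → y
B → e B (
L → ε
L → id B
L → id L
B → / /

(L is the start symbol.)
{ 'L' }

A non-terminal is nullable if it can derive ε (the empty string): either it has an ε-production, or it has a production whose right-hand side consists entirely of nullable non-terminals.

ε-productions: L → ε
So L is immediately nullable.
No further non-terminal can be added: every production for the remaining non-terminals contains a terminal or a non-nullable non-terminal.
Nullable = { 'L' }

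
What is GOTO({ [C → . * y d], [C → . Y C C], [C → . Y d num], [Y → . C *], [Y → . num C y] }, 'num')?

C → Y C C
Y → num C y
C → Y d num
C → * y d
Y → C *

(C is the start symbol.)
GOTO(I, 'num') = CLOSURE({ [A → αX.β] : [A → α.Xβ] ∈ I, X = 'num' })

Items with dot before 'num', with the dot advanced:
  [Y → . num C y] → [Y → num . C y]
Closure of the advanced items:
  [Y → num . C y] has the dot before C: add [C → . Y C C], [C → . Y d num], [C → . * y d]
  [C → . Y C C] has the dot before Y: add [Y → . num C y], [Y → . C *]

GOTO = { [C → . * y d], [C → . Y C C], [C → . Y d num], [Y → . C *], [Y → . num C y], [Y → num . C y] }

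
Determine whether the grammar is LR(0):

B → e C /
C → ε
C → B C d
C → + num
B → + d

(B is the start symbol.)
A grammar is LR(0) if no state in the canonical LR(0) collection has:
  - both a shift item (dot before a terminal) and a complete item (shift-reduce conflict), or
  - two or more complete items (reduce-reduce conflict; the accept item [B' → B .] counts as a complete item here).

Augment with B' → B and build the canonical LR(0) collection (I0 = CLOSURE({[B' → . B]}), then GOTO on every symbol after a dot until no new states appear). It has 12 states:
  I0: { [B → . + d], [B → . e C /], [B' → . B] }  — shift
  I1: { [B → + . d] }  — shift
  I2: { [B' → B .] }  — accept
  I3: { [B → . + d], [B → . e C /], [B → e . C /], [C → . + num], [C → . B C d], [C → .] }  — shift, reduce
  I4: { [B → + . d], [C → + . num] }  — shift
  I5: { [B → . + d], [B → . e C /], [C → . + num], [C → . B C d], [C → .], [C → B . C d] }  — shift, reduce
  I6: { [B → e C . /] }  — shift
  I7: { [B → e C / .] }  — reduce
  I8: { [C → B C . d] }  — shift
  I9: { [C → B C d .] }  — reduce
  I10: { [B → + d .] }  — reduce
  I11: { [C → + num .] }  — reduce

Conflict in state I3:
  Shift-reduce conflict between [C → .] and [B → . + d]
So the grammar is NOT LR(0).

Answer: No. Shift-reduce conflict between [C → .] and [B → . + d]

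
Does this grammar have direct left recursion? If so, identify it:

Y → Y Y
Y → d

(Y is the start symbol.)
Direct left recursion occurs when N → N α for some non-terminal N (the right-hand side begins with the left-hand side itself).

Y → Y Y: LEFT RECURSIVE (starts with Y)
Y → d: starts with d

The grammar has direct left recursion on: Y.

Answer: Yes, Y is left-recursive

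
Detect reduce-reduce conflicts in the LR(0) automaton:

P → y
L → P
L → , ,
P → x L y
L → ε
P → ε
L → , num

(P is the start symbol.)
Augment with P' → P and build the canonical LR(0) collection (I0 = CLOSURE({[P' → . P]}), then GOTO on every symbol after a dot until no new states appear). It has 10 states:
  I0: { [P → . x L y], [P → . y], [P → .], [P' → . P] }  — shift, reduce
  I1: { [P' → P .] }  — accept
  I2: { [L → . , ,], [L → . , num], [L → . P], [L → .], [P → . x L y], [P → . y], [P → .], [P → x . L y] }  — shift, 2 reduces
  I3: { [P → y .] }  — reduce
  I4: { [L → , . ,], [L → , . num] }  — shift
  I5: { [P → x L . y] }  — shift
  I6: { [L → P .] }  — reduce
  I7: { [P → x L y .] }  — reduce
  I8: { [L → , , .] }  — reduce
  I9: { [L → , num .] }  — reduce

I2 contains complete items [L → .], [P → .] — reduce-reduce conflict.

Answer: Yes — I2: [L → .] vs [P → .]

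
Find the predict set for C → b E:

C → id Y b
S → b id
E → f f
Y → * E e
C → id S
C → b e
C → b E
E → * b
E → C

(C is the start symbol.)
{ 'b' }

PREDICT(C → b E) = (FIRST(RHS) \ {ε}) ∪ (FOLLOW(C) if ε ∈ FIRST(RHS), i.e. RHS ⇒* ε)
FIRST(b E) = { 'b' }
ε ∉ FIRST(b E), so FOLLOW(C) is not added.
PREDICT(C → b E) = { 'b' }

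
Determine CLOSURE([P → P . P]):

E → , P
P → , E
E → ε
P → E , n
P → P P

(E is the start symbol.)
{ [E → . , P], [E → .], [P → . , E], [P → . E , n], [P → . P P], [P → P . P] }

To compute CLOSURE, for each item [A → α.Bβ] where B is a non-terminal, add [B → .γ] for all productions B → γ; repeat for the newly added items until nothing changes.

Start with: [P → P . P]
  [P → P . P] has the dot before P: add [P → . , E], [P → . E , n], [P → . P P]
  [P → . E , n] has the dot before E: add [E → . , P], [E → .]
No further items can be added.

CLOSURE = { [E → . , P], [E → .], [P → . , E], [P → . E , n], [P → . P P], [P → P . P] }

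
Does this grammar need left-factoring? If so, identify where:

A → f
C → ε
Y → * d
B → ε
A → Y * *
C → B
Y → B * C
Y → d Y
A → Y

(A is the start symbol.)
Yes, A has productions with common prefix 'Y'

Left-factoring is needed when two productions for the same non-terminal
share a common prefix on the right-hand side.

Productions for A:
  A → f
  A → Y * *
  A → Y
Productions for C:
  C → ε
  C → B
Productions for Y:
  Y → * d
  Y → B * C
  Y → d Y

Found common prefix 'Y' in productions for A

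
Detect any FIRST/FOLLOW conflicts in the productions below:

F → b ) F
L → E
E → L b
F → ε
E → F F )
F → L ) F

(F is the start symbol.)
A FIRST/FOLLOW conflict occurs when a non-terminal N has a nullable alternative N → β (β ⇒* ε) and another alternative N → α with FIRST(α) ∩ FOLLOW(N) ≠ ∅: on such a lookahead the parser cannot decide between expanding α and letting N vanish via β.

Nullable non-terminals: F.
FIRST sets used below: FIRST(L) = { ')', 'b' }

F: nullable alternative(s) F → ε; FOLLOW(F) = { $, ')', 'b' }
  F → b ) F: FIRST \ {ε} = { 'b' } — overlaps FOLLOW(F) on { 'b' }: CONFLICT
  F → ε: FIRST \ {ε} = { } — this is the only nullable alternative, skip
  F → L ) F: FIRST \ {ε} = { ')', 'b' } — overlaps FOLLOW(F) on { ')', 'b' }: CONFLICT

E, L have no nullable alternative, so no FIRST/FOLLOW check is needed there.

So the grammar has 2 FIRST/FOLLOW conflicts (marked CONFLICT above).

Answer: Yes. F → b ')' F with FOLLOW(F) on { 'b' }; F → L ')' F with FOLLOW(F) on { ')', 'b' }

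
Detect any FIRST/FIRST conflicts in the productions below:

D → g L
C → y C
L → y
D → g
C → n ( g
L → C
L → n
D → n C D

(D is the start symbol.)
Yes. D → g L / D → g on { 'g' }; L → y / L → C on { 'y' }; L → C / L → n on { 'n' }

FIRST sets of the non-terminals at (or reachable through a nullable prefix from) the front of some alternative:
  FIRST(C) = { 'n', 'y' }

Productions for D:
  D → g L: FIRST = { 'g' }
  D → g: FIRST = { 'g' }
  D → n C D: FIRST = { 'n' }
Productions for C:
  C → y C: FIRST = { 'y' }
  C → n ( g: FIRST = { 'n' }
Productions for L:
  L → y: FIRST = { 'y' }
  L → C: FIRST = { 'n', 'y' }
  L → n: FIRST = { 'n' }

Conflict for D: D → g L and D → g
  Overlap: { 'g' }
Conflict for L: L → y and L → C
  Overlap: { 'y' }
Conflict for L: L → C and L → n
  Overlap: { 'n' }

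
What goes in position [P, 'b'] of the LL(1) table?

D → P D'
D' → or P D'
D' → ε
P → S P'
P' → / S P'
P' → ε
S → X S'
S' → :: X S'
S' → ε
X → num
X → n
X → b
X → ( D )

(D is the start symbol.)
To find M[P, 'b'], we find productions for P where 'b' is in the predict set (PREDICT(N → α) = (FIRST(α) \ {ε}) ∪ (FOLLOW(N) if α ⇒* ε)).

Relevant sets:
  FIRST(S) = { '(', 'b', 'n', 'num' }

P → S P': PREDICT = { '(', 'b', 'n', 'num' }
  'b' is in predict set, so this production goes in M[P, 'b']

M[P, 'b'] = P → S P'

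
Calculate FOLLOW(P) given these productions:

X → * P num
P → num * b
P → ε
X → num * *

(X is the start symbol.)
{ 'num' }

To compute FOLLOW(P), find every occurrence of P on a right-hand side N → α P β: add FIRST(β) \ {ε}, and if β is empty or nullable also add FOLLOW(N). Iterate to a fixed point.

In X → * P num: P is followed by num, add FIRST(num) \ {ε} = { 'num' }

Taking the union: FOLLOW(P) = { 'num' }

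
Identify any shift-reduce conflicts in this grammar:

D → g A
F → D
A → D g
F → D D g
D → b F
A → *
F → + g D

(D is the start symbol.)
A shift-reduce conflict occurs when an LR(0) state has both:
  - a complete (reduce) item [A → α .] (dot at the end), and
  - a shift item [B → β . c γ] (dot before a terminal).

Augment with D' → D and build the canonical LR(0) collection (I0 = CLOSURE({[D' → . D]}), then GOTO on every symbol after a dot until no new states appear). It has 15 states:
  I0: { [D → . b F], [D → . g A], [D' → . D] }  — shift
  I1: { [D' → D .] }  — accept
  I2: { [D → . b F], [D → . g A], [D → b . F], [F → . + g D], [F → . D D g], [F → . D] }  — shift
  I3: { [A → . *], [A → . D g], [D → . b F], [D → . g A], [D → g . A] }  — shift
  I4: { [A → * .] }  — reduce
  I5: { [D → g A .] }  — reduce
  I6: { [A → D . g] }  — shift
  I7: { [A → D g .] }  — reduce
  I8: { [F → + . g D] }  — shift
  I9: { [D → . b F], [D → . g A], [F → D . D g], [F → D .] }  — shift, reduce
  I10: { [D → b F .] }  — reduce
  I11: { [F → D D . g] }  — shift
  I12: { [F → D D g .] }  — reduce
  I13: { [D → . b F], [D → . g A], [F → + g . D] }  — shift
  I14: { [F → + g D .] }  — reduce

I9 contains reduce item [F → D .] and shift items [D → . b F], [D → . g A] — shift-reduce conflict.

Answer: Yes — I9: [F → D .] vs [D → . b F]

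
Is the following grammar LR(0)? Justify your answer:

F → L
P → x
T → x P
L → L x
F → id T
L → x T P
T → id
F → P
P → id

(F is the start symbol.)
A grammar is LR(0) if no state in the canonical LR(0) collection has:
  - both a shift item (dot before a terminal) and a complete item (shift-reduce conflict), or
  - two or more complete items (reduce-reduce conflict; the accept item [F' → F .] counts as a complete item here).

Augment with F' → F and build the canonical LR(0) collection (I0 = CLOSURE({[F' → . F]}), then GOTO on every symbol after a dot until no new states appear). It has 15 states:
  I0: { [F → . L], [F → . P], [F → . id T], [F' → . F], [L → . L x], [L → . x T P], [P → . id], [P → . x] }  — shift
  I1: { [F' → F .] }  — accept
  I2: { [F → L .], [L → L . x] }  — shift, reduce
  I3: { [F → P .] }  — reduce
  I4: { [F → id . T], [P → id .], [T → . id], [T → . x P] }  — shift, reduce
  I5: { [L → x . T P], [P → x .], [T → . id], [T → . x P] }  — shift, reduce
  I6: { [L → x T . P], [P → . id], [P → . x] }  — shift
  I7: { [T → id .] }  — reduce
  I8: { [P → . id], [P → . x], [T → x . P] }  — shift
  I9: { [T → x P .] }  — reduce
  I10: { [P → id .] }  — reduce
  I11: { [P → x .] }  — reduce
  I12: { [L → x T P .] }  — reduce
  I13: { [F → id T .] }  — reduce
  I14: { [L → L x .] }  — reduce

Conflict in state I2:
  Shift-reduce conflict between [F → L .] and [L → L . x]
So the grammar is NOT LR(0).

Answer: No. Shift-reduce conflict between [F → L .] and [L → L . x]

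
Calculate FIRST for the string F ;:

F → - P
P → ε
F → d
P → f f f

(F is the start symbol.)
FIRST sets of the non-terminals involved (from the grammar, by fixed-point iteration):
  FIRST(F) = { '-', 'd' }

To compute FIRST(F ;), process the symbols left to right:
Symbol F is a non-terminal. Add FIRST(F) \ {ε} = { '-', 'd' }
F is not nullable (ε ∉ FIRST(F)), so stop here.
FIRST(F ;) = { '-', 'd' }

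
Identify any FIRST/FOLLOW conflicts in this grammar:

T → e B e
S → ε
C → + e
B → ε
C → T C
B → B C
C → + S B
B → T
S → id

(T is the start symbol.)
Yes. B → B C with FOLLOW(B) on { '+', 'e' }; B → T with FOLLOW(B) on { 'e' }

A FIRST/FOLLOW conflict occurs when a non-terminal N has a nullable alternative N → β (β ⇒* ε) and another alternative N → α with FIRST(α) ∩ FOLLOW(N) ≠ ∅: on such a lookahead the parser cannot decide between expanding α and letting N vanish via β.

Nullable non-terminals: B, S.
FIRST sets used below: FIRST(B) = { '+', 'e', ε }, FIRST(C) = { '+', 'e' }, FIRST(T) = { 'e' }

B: nullable alternative(s) B → ε; FOLLOW(B) = { '+', 'e' }
  B → ε: FIRST \ {ε} = { } — this is the only nullable alternative, skip
  B → B C: FIRST \ {ε} = { '+', 'e' } — overlaps FOLLOW(B) on { '+', 'e' }: CONFLICT
  B → T: FIRST \ {ε} = { 'e' } — overlaps FOLLOW(B) on { 'e' }: CONFLICT

S: nullable alternative(s) S → ε; FOLLOW(S) = { '+', 'e' }
  S → ε: FIRST \ {ε} = { } — this is the only nullable alternative, skip
  S → id: FIRST \ {ε} = { 'id' } — disjoint from FOLLOW(S)

C, T have no nullable alternative, so no FIRST/FOLLOW check is needed there.

So the grammar has 2 FIRST/FOLLOW conflicts (marked CONFLICT above).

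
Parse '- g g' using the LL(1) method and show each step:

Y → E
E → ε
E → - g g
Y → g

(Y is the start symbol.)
Stack is shown with the top on the left.

Stack    Input    Action
------------------------
Y $      - g g $  output Y → E
E $      - g g $  output E → - g g
- g g $  - g g $  match '-'
g g $    g g $    match 'g'
g $      g $      match 'g'
$        $        accept

The string is accepted.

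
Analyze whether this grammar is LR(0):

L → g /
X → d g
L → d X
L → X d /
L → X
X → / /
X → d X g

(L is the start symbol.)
Augment with L' → L and build the canonical LR(0) collection (I0 = CLOSURE({[L' → . L]}), then GOTO on every symbol after a dot until no new states appear). It has 15 states:
  I0: { [L → . X d /], [L → . X], [L → . d X], [L → . g /], [L' → . L], [X → . / /], [X → . d X g], [X → . d g] }  — shift
  I1: { [X → / . /] }  — shift
  I2: { [L' → L .] }  — accept
  I3: { [L → X . d /], [L → X .] }  — shift, reduce
  I4: { [L → d . X], [X → . / /], [X → . d X g], [X → . d g], [X → d . X g], [X → d . g] }  — shift
  I5: { [L → g . /] }  — shift
  I6: { [L → g / .] }  — reduce
  I7: { [L → d X .], [X → d X . g] }  — shift, reduce
  I8: { [X → . / /], [X → . d X g], [X → . d g], [X → d . X g], [X → d . g] }  — shift
  I9: { [X → d g .] }  — reduce
  I10: { [X → d X . g] }  — shift
  I11: { [X → d X g .] }  — reduce
  I12: { [L → X d . /] }  — shift
  I13: { [L → X d / .] }  — reduce
  I14: { [X → / / .] }  — reduce

Conflict in state I3:
  Shift-reduce conflict between [L → X .] and [L → X . d /]
So the grammar is NOT LR(0).

Answer: No. Shift-reduce conflict between [L → X .] and [L → X . d /]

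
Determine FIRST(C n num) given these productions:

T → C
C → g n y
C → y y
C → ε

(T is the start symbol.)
{ 'g', 'n', 'y' }

FIRST sets of the non-terminals involved (from the grammar, by fixed-point iteration):
  FIRST(C) = { 'g', 'y', ε }

To compute FIRST(C n num), process the symbols left to right:
Symbol C is a non-terminal. Add FIRST(C) \ {ε} = { 'g', 'y' }
C is nullable (ε ∈ FIRST(C)), continue to the next symbol.
Symbol n is a terminal. Add 'n' and stop.
FIRST(C n num) = { 'g', 'n', 'y' }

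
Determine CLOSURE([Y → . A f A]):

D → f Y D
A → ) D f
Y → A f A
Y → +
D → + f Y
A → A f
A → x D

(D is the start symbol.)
Start with: [Y → . A f A]
  [Y → . A f A] has the dot before A: add [A → . ) D f], [A → . A f], [A → . x D]
No further items can be added.

CLOSURE = { [A → . ) D f], [A → . A f], [A → . x D], [Y → . A f A] }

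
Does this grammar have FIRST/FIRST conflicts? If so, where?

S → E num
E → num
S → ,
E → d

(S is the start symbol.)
No FIRST/FIRST conflicts.

FIRST sets of the non-terminals at (or reachable through a nullable prefix from) the front of some alternative:
  FIRST(E) = { 'd', 'num' }

Productions for S:
  S → E num: FIRST = { 'd', 'num' }
  S → ,: FIRST = { ',' }
Productions for E:
  E → num: FIRST = { 'num' }
  E → d: FIRST = { 'd' }

All alternatives of each non-terminal have pairwise disjoint FIRST sets.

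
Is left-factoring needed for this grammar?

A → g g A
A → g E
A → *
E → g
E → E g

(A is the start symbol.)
Yes, A has productions with common prefix 'g'

Left-factoring is needed when two productions for the same non-terminal
share a common prefix on the right-hand side.

Productions for A:
  A → g g A
  A → g E
  A → *
Productions for E:
  E → g
  E → E g

Found common prefix 'g' in productions for A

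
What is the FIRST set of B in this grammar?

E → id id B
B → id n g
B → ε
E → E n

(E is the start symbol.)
To compute FIRST(B), examine every production with B on the left-hand side, reading each right-hand side left to right until a non-nullable symbol is reached.

From B → id n g:
  - id is a terminal: add 'id' and stop
From B → ε:
  - ε-production, so ε ∈ FIRST(B)

Collecting: FIRST(B) = { 'id', ε }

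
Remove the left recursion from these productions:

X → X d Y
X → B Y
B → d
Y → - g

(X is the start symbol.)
X → B Y X'
X' → d Y X'
X' → ε
B → d
Y → - g

X is directly left-recursive. The standard transformation for
  A → A α₁ | ... | A α_m | β₁ | ... | β_n
is
  A  → β₁ A' | ... | β_n A'
  A' → α₁ A' | ... | α_m A' | ε

X → B Y becomes X → B Y X'
X → X d Y becomes X' → d Y X'
Add X' → ε

Productions for other non-terminals are unchanged:
  B → d
  Y → - g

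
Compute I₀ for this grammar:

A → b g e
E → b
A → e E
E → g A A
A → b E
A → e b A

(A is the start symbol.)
First, augment the grammar with A' → A
I₀ = CLOSURE({ [A' → . A] }):
  [A' → . A] has the dot before A: add [A → . b g e], [A → . e E], [A → . b E], [A → . e b A]
No further items can be added.

I₀ = { [A → . b E], [A → . b g e], [A → . e E], [A → . e b A], [A' → . A] }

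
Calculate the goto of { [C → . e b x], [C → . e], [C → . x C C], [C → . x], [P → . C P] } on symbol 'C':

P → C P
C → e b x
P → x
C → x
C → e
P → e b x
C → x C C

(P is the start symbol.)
GOTO(I, 'C') = CLOSURE({ [A → αX.β] : [A → α.Xβ] ∈ I, X = 'C' })

Items with dot before 'C', with the dot advanced:
  [P → . C P] → [P → C . P]
Closure of the advanced items:
  [P → C . P] has the dot before P: add [P → . C P], [P → . x], [P → . e b x]
  [P → . C P] has the dot before C: add [C → . e b x], [C → . x], [C → . e], [C → . x C C]

GOTO = { [C → . e b x], [C → . e], [C → . x C C], [C → . x], [P → . C P], [P → . e b x], [P → . x], [P → C . P] }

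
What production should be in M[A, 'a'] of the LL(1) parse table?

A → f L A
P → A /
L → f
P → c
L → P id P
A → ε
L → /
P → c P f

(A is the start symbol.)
To find M[A, 'a'], we find productions for A where 'a' is in the predict set (PREDICT(N → α) = (FIRST(α) \ {ε}) ∪ (FOLLOW(N) if α ⇒* ε)).

Relevant sets:
  FOLLOW(A) = { $, '/' }

A → f L A: PREDICT = { 'f' }
A → ε: PREDICT = { $, '/' }

M[A, 'a'] is empty (no production applies)

Answer: Empty (error entry)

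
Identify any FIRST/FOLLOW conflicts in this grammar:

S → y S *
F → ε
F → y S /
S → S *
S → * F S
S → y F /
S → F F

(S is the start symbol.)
Yes. S → S '*' with FOLLOW(S) on { '*' }; S → '*' F S with FOLLOW(S) on { '*' }; F → y S '/' with FOLLOW(F) on { 'y' }

Nullable non-terminals: F, S.
FIRST sets used below: FIRST(S) = { '*', 'y', ε }, FIRST(F) = { 'y', ε }

F: nullable alternative(s) F → ε; FOLLOW(F) = { $, '*', '/', 'y' }
  F → ε: FIRST \ {ε} = { } — this is the only nullable alternative, skip
  F → y S /: FIRST \ {ε} = { 'y' } — overlaps FOLLOW(F) on { 'y' }: CONFLICT

S: nullable alternative(s) S → F F; FOLLOW(S) = { $, '*', '/' }
  S → y S *: FIRST \ {ε} = { 'y' } — disjoint from FOLLOW(S)
  S → S *: FIRST \ {ε} = { '*', 'y' } — overlaps FOLLOW(S) on { '*' }: CONFLICT
  S → * F S: FIRST \ {ε} = { '*' } — overlaps FOLLOW(S) on { '*' }: CONFLICT
  S → y F /: FIRST \ {ε} = { 'y' } — disjoint from FOLLOW(S)
  S → F F: FIRST \ {ε} = { 'y' } — this is the only nullable alternative, skip

So the grammar has 3 FIRST/FOLLOW conflicts (marked CONFLICT above).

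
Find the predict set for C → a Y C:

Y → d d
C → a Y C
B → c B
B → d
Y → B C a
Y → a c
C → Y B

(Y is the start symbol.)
{ 'a' }

PREDICT(C → a Y C) = (FIRST(RHS) \ {ε}) ∪ (FOLLOW(C) if ε ∈ FIRST(RHS), i.e. RHS ⇒* ε)
FIRST(a Y C) = { 'a' }
ε ∉ FIRST(a Y C), so FOLLOW(C) is not added.
PREDICT(C → a Y C) = { 'a' }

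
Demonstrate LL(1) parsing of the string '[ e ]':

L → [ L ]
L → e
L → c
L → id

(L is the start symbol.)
LL(1) parsing maintains a stack (initially the start symbol over $) and the input. At each step: if the stack top is a terminal, match it against the current input token; if it is a non-terminal N, replace it with the RHS of M[N, lookahead] (the unique production whose predict set contains the lookahead).

Stack is shown with the top on the left.

Stack    Input    Action
------------------------
L $      [ e ] $  output L → [ L ]
[ L ] $  [ e ] $  match '['
L ] $    e ] $    output L → e
e ] $    e ] $    match 'e'
] $      ] $      match ']'
$        $        accept

The string is accepted.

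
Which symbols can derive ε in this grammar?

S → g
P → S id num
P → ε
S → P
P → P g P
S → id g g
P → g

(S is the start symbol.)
{ 'P', 'S' }

ε-productions: P → ε
So P is immediately nullable.
S → P: every symbol on the right is nullable, so S is nullable too.
Every non-terminal is now nullable.
Nullable = { 'P', 'S' }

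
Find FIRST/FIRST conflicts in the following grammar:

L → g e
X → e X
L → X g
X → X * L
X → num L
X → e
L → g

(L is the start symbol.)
FIRST sets of the non-terminals at (or reachable through a nullable prefix from) the front of some alternative:
  FIRST(X) = { 'e', 'num' }

Productions for L:
  L → g e: FIRST = { 'g' }
  L → X g: FIRST = { 'e', 'num' }
  L → g: FIRST = { 'g' }
Productions for X:
  X → e X: FIRST = { 'e' }
  X → X * L: FIRST = { 'e', 'num' }
  X → num L: FIRST = { 'num' }
  X → e: FIRST = { 'e' }

Conflict for L: L → g e and L → g
  Overlap: { 'g' }
Conflict for X: X → e X and X → X * L
  Overlap: { 'e' }
Conflict for X: X → e X and X → e
  Overlap: { 'e' }
Conflict for X: X → X * L and X → num L
  Overlap: { 'num' }
Conflict for X: X → X * L and X → e
  Overlap: { 'e' }

Answer: Yes. L → g e / L → g on { 'g' }; X → e X / X → X '*' L on { 'e' }; X → e X / X → e on { 'e' }; X → X '*' L / X → num L on { 'num' }; X → X '*' L / X → e on { 'e' }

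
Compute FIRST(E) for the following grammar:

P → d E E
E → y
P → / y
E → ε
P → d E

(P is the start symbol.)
{ 'y', ε }

From E → y:
  - y is a terminal: add 'y' and stop
From E → ε:
  - ε-production, so ε ∈ FIRST(E)

Collecting: FIRST(E) = { 'y', ε }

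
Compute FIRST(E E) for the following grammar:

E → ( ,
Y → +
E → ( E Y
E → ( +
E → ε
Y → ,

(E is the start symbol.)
{ '(', ε }

FIRST sets of the non-terminals involved (from the grammar, by fixed-point iteration):
  FIRST(E) = { '(', ε }

To compute FIRST(E E), process the symbols left to right:
Symbol E is a non-terminal. Add FIRST(E) \ {ε} = { '(' }
E is nullable (ε ∈ FIRST(E)), continue to the next symbol.
Symbol E is a non-terminal. Add FIRST(E) \ {ε} = { '(' }
E is nullable (ε ∈ FIRST(E)), continue to the next symbol.
All symbols are nullable, so ε is in the result.
FIRST(E E) = { '(', ε }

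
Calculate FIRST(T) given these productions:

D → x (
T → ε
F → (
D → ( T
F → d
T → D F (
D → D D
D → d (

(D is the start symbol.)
To compute FIRST(T), examine every production with T on the left-hand side, reading each right-hand side left to right until a non-nullable symbol is reached.

FIRST sets of the other non-terminals involved (by the same procedure, iterated to a fixed point):
  FIRST(D) = { '(', 'd', 'x' }

From T → ε:
  - ε-production, so ε ∈ FIRST(T)
From T → D F (:
  - D is a non-terminal: add FIRST(D) \ {ε} = { '(', 'd', 'x' }
    D is not nullable, so stop

Collecting: FIRST(T) = { '(', 'd', 'x', ε }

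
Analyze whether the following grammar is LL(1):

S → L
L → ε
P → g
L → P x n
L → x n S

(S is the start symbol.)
Yes, the grammar is LL(1).

Relevant sets:
  FIRST(P) = { 'g' }
  FOLLOW(L) = { $ }

For L:
  PREDICT(L → ε) = { $ }
  PREDICT(L → P x n) = { 'g' }
  PREDICT(L → x n S) = { 'x' }
S, P have a single production, so nothing to check there.

All predict sets are disjoint. The grammar IS LL(1).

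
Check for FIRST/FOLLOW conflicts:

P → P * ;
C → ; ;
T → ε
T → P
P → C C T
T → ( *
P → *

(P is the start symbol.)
Nullable non-terminals: T.
FIRST sets used below: FIRST(P) = { '*', ';' }

T: nullable alternative(s) T → ε; FOLLOW(T) = { $, '*' }
  T → ε: FIRST \ {ε} = { } — this is the only nullable alternative, skip
  T → P: FIRST \ {ε} = { '*', ';' } — overlaps FOLLOW(T) on { '*' }: CONFLICT
  T → ( *: FIRST \ {ε} = { '(' } — disjoint from FOLLOW(T)

C, P have no nullable alternative, so no FIRST/FOLLOW check is needed there.

So the grammar has 1 FIRST/FOLLOW conflict (marked CONFLICT above).

Answer: Yes. T → P with FOLLOW(T) on { '*' }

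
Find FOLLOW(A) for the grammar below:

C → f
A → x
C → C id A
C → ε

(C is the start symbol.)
{ $, 'id' }

In C → C id A: A is at the end, add FOLLOW(C)

The FOLLOW sets referred to above (computed the same way, to a fixed point):
  FOLLOW(C) = { $, 'id' }

Taking the union: FOLLOW(A) = { $, 'id' }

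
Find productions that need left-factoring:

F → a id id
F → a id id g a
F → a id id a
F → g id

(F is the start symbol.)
Left-factoring is needed when two productions for the same non-terminal
share a common prefix on the right-hand side.

Productions for F:
  F → a id id
  F → a id id g a
  F → a id id a
  F → g id

Found common prefix 'a id id' in productions for F

Answer: Yes, F has productions with common prefix 'a id id'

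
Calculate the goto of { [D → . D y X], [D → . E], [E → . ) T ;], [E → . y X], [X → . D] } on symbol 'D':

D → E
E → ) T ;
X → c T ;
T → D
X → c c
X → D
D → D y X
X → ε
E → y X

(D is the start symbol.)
GOTO(I, 'D') = CLOSURE({ [A → αX.β] : [A → α.Xβ] ∈ I, X = 'D' })

Items with dot before 'D', with the dot advanced:
  [D → . D y X] → [D → D . y X]
  [X → . D] → [X → D .]
Closure adds nothing (no advanced item has the dot before a non-terminal).

GOTO = { [D → D . y X], [X → D .] }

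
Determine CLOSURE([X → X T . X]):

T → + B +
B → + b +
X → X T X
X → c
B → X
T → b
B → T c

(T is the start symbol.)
Start with: [X → X T . X]
  [X → X T . X] has the dot before X: add [X → . X T X], [X → . c]
No further items can be added.

CLOSURE = { [X → . X T X], [X → . c], [X → X T . X] }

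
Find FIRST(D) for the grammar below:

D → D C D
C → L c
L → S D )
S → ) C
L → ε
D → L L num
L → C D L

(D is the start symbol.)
{ ')', 'c', 'num' }

To compute FIRST(D), examine every production with D on the left-hand side, reading each right-hand side left to right until a non-nullable symbol is reached.

FIRST sets of the other non-terminals involved (by the same procedure, iterated to a fixed point):
  FIRST(L) = { ')', 'c', ε }

From D → D C D:
  - D is the symbol being defined: contributes nothing new
    D is not nullable, so stop
From D → L L num:
  - L is a non-terminal: add FIRST(L) \ {ε} = { ')', 'c' }
    L is nullable, so continue to the next symbol
  - L is a non-terminal: add FIRST(L) \ {ε} = { ')', 'c' }
    L is nullable, so continue to the next symbol
  - num is a terminal: add 'num' and stop

Collecting: FIRST(D) = { ')', 'c', 'num' }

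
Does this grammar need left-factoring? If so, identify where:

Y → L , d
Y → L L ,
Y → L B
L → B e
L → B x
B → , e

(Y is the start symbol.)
Left-factoring is needed when two productions for the same non-terminal
share a common prefix on the right-hand side.

Productions for Y:
  Y → L , d
  Y → L L ,
  Y → L B
Productions for L:
  L → B e
  L → B x

Found common prefix 'L' in productions for Y
Found common prefix 'B' in productions for L

Answer: Yes, Y has productions with common prefix 'L'; L has productions with common prefix 'B'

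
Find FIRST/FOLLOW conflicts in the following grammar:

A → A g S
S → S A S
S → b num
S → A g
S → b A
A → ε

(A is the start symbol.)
Yes. A → A g S with FOLLOW(A) on { 'g' }

A FIRST/FOLLOW conflict occurs when a non-terminal N has a nullable alternative N → β (β ⇒* ε) and another alternative N → α with FIRST(α) ∩ FOLLOW(N) ≠ ∅: on such a lookahead the parser cannot decide between expanding α and letting N vanish via β.

Nullable non-terminals: A.
FIRST sets used below: FIRST(A) = { 'g', ε }

A: nullable alternative(s) A → ε; FOLLOW(A) = { $, 'b', 'g' }
  A → A g S: FIRST \ {ε} = { 'g' } — overlaps FOLLOW(A) on { 'g' }: CONFLICT
  A → ε: FIRST \ {ε} = { } — this is the only nullable alternative, skip

S has no nullable alternative, so no FIRST/FOLLOW check is needed there.

So the grammar has 1 FIRST/FOLLOW conflict (marked CONFLICT above).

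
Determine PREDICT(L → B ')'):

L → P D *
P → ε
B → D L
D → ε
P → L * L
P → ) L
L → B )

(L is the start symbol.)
{ ')', '*' }

PREDICT(L → B ')') = (FIRST(RHS) \ {ε}) ∪ (FOLLOW(L) if ε ∈ FIRST(RHS), i.e. RHS ⇒* ε)
FIRST(B) = { ')', '*' }
FIRST(B ')') = { ')', '*' }
ε ∉ FIRST(B ')'), so FOLLOW(L) is not added.
PREDICT(L → B ')') = { ')', '*' }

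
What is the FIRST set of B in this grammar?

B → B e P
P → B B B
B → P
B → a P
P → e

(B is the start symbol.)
To compute FIRST(B), examine every production with B on the left-hand side, reading each right-hand side left to right until a non-nullable symbol is reached.

FIRST sets of the other non-terminals involved (by the same procedure, iterated to a fixed point):
  FIRST(P) = { 'a', 'e' }

From B → B e P:
  - B is the symbol being defined: contributes nothing new
    B is not nullable, so stop
From B → P:
  - P is a non-terminal: add FIRST(P) \ {ε} = { 'a', 'e' }
    P is not nullable, so stop
From B → a P:
  - a is a terminal: add 'a' and stop

Collecting: FIRST(B) = { 'a', 'e' }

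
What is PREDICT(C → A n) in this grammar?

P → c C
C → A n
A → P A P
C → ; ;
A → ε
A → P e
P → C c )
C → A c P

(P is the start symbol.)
PREDICT(C → A n) = (FIRST(RHS) \ {ε}) ∪ (FOLLOW(C) if ε ∈ FIRST(RHS), i.e. RHS ⇒* ε)
FIRST(A) = { ';', 'c', 'n', ε }
FIRST(A n) = { ';', 'c', 'n' }
ε ∉ FIRST(A n), so FOLLOW(C) is not added.
PREDICT(C → A n) = { ';', 'c', 'n' }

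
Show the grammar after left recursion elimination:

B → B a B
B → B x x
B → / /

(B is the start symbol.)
B is directly left-recursive. The standard transformation for
  A → A α₁ | ... | A α_m | β₁ | ... | β_n
is
  A  → β₁ A' | ... | β_n A'
  A' → α₁ A' | ... | α_m A' | ε

B → / / becomes B → / / B'
B → B a B becomes B' → a B B'
B → B x x becomes B' → x x B'
Add B' → ε

Resulting grammar:
B → / / B'
B' → a B B'
B' → x x B'
B' → ε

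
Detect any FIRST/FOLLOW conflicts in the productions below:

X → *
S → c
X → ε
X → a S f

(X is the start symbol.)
A FIRST/FOLLOW conflict occurs when a non-terminal N has a nullable alternative N → β (β ⇒* ε) and another alternative N → α with FIRST(α) ∩ FOLLOW(N) ≠ ∅: on such a lookahead the parser cannot decide between expanding α and letting N vanish via β.

Nullable non-terminals: X.

X: nullable alternative(s) X → ε; FOLLOW(X) = { $ }
  X → *: FIRST \ {ε} = { '*' } — disjoint from FOLLOW(X)
  X → ε: FIRST \ {ε} = { } — this is the only nullable alternative, skip
  X → a S f: FIRST \ {ε} = { 'a' } — disjoint from FOLLOW(X)

S has no nullable alternative, so no FIRST/FOLLOW check is needed there.

No FIRST/FOLLOW conflicts found.

Answer: No FIRST/FOLLOW conflicts.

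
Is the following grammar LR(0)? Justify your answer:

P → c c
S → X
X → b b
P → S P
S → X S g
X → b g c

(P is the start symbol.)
A grammar is LR(0) if no state in the canonical LR(0) collection has:
  - both a shift item (dot before a terminal) and a complete item (shift-reduce conflict), or
  - two or more complete items (reduce-reduce conflict; the accept item [P' → P .] counts as a complete item here).

Augment with P' → P and build the canonical LR(0) collection (I0 = CLOSURE({[P' → . P]}), then GOTO on every symbol after a dot until no new states appear). It has 13 states:
  I0: { [P → . S P], [P → . c c], [P' → . P], [S → . X S g], [S → . X], [X → . b b], [X → . b g c] }  — shift
  I1: { [P' → P .] }  — accept
  I2: { [P → . S P], [P → . c c], [P → S . P], [S → . X S g], [S → . X], [X → . b b], [X → . b g c] }  — shift
  I3: { [S → . X S g], [S → . X], [S → X . S g], [S → X .], [X → . b b], [X → . b g c] }  — shift, reduce
  I4: { [X → b . b], [X → b . g c] }  — shift
  I5: { [P → c . c] }  — shift
  I6: { [P → c c .] }  — reduce
  I7: { [X → b b .] }  — reduce
  I8: { [X → b g . c] }  — shift
  I9: { [X → b g c .] }  — reduce
  I10: { [S → X S . g] }  — shift
  I11: { [S → X S g .] }  — reduce
  I12: { [P → S P .] }  — reduce

Conflict in state I3:
  Shift-reduce conflict between [S → X .] and [X → . b b]
So the grammar is NOT LR(0).

Answer: No. Shift-reduce conflict between [S → X .] and [X → . b b]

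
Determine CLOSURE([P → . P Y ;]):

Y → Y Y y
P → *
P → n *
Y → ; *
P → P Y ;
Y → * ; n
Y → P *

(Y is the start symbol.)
Start with: [P → . P Y ;]
  [P → . P Y ;] has the dot before P: add [P → . *], [P → . n *]
No further items can be added.

CLOSURE = { [P → . *], [P → . P Y ;], [P → . n *] }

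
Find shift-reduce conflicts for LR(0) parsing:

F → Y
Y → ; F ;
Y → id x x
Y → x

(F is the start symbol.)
A shift-reduce conflict occurs when an LR(0) state has both:
  - a complete (reduce) item [A → α .] (dot at the end), and
  - a shift item [B → β . c γ] (dot before a terminal).

Augment with F' → F and build the canonical LR(0) collection (I0 = CLOSURE({[F' → . F]}), then GOTO on every symbol after a dot until no new states appear). It has 10 states:
  I0: { [F → . Y], [F' → . F], [Y → . ; F ;], [Y → . id x x], [Y → . x] }  — shift
  I1: { [F → . Y], [Y → . ; F ;], [Y → . id x x], [Y → . x], [Y → ; . F ;] }  — shift
  I2: { [F' → F .] }  — accept
  I3: { [F → Y .] }  — reduce
  I4: { [Y → id . x x] }  — shift
  I5: { [Y → x .] }  — reduce
  I6: { [Y → id x . x] }  — shift
  I7: { [Y → id x x .] }  — reduce
  I8: { [Y → ; F . ;] }  — shift
  I9: { [Y → ; F ; .] }  — reduce

No state contains both a complete item and a shift item.

Answer: No shift-reduce conflicts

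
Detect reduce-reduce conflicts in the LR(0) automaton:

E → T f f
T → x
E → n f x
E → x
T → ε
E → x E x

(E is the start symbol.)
A reduce-reduce conflict occurs when an LR(0) state has two complete items [A → α .] and [B → β .] — both call for a reduction, and with no lookahead the parser cannot choose between them.

Augment with E' → E and build the canonical LR(0) collection (I0 = CLOSURE({[E' → . E]}), then GOTO on every symbol after a dot until no new states appear). It has 11 states:
  I0: { [E → . T f f], [E → . n f x], [E → . x E x], [E → . x], [E' → . E], [T → . x], [T → .] }  — shift, reduce
  I1: { [E' → E .] }  — accept
  I2: { [E → T . f f] }  — shift
  I3: { [E → n . f x] }  — shift
  I4: { [E → . T f f], [E → . n f x], [E → . x E x], [E → . x], [E → x . E x], [E → x .], [T → . x], [T → .], [T → x .] }  — shift, 3 reduces
  I5: { [E → x E . x] }  — shift
  I6: { [E → x E x .] }  — reduce
  I7: { [E → n f . x] }  — shift
  I8: { [E → n f x .] }  — reduce
  I9: { [E → T f . f] }  — shift
  I10: { [E → T f f .] }  — reduce

I4 contains complete items [E → x .], [T → .], [T → x .] — reduce-reduce conflict.

Answer: Yes — I4: [E → x .] vs [T → .]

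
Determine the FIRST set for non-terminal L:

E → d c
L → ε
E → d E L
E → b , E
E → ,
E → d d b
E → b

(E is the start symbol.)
From L → ε:
  - ε-production, so ε ∈ FIRST(L)

Collecting: FIRST(L) = { ε }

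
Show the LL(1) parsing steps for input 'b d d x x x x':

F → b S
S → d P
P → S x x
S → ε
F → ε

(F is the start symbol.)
Stack is shown with the top on the left.

Stack        Input            Action
------------------------------------
F $          b d d x x x x $  output F → b S
b S $        b d d x x x x $  match 'b'
S $          d d x x x x $    output S → d P
d P $        d d x x x x $    match 'd'
P $          d x x x x $      output P → S x x
S x x $      d x x x x $      output S → d P
d P x x $    d x x x x $      match 'd'
P x x $      x x x x $        output P → S x x
S x x x x $  x x x x $        output S → ε
x x x x $    x x x x $        match 'x'
x x x $      x x x $          match 'x'
x x $        x x $            match 'x'
x $          x $              match 'x'
$            $                accept

The string is accepted.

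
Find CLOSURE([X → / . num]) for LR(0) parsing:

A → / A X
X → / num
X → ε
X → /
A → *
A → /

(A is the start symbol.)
Start with: [X → / . num]
The dot precedes the terminal num, so nothing is added.

CLOSURE = { [X → / . num] }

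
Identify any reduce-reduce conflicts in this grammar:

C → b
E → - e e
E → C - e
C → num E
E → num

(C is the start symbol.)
Augment with C' → C and build the canonical LR(0) collection (I0 = CLOSURE({[C' → . C]}), then GOTO on every symbol after a dot until no new states appear). It has 12 states:
  I0: { [C → . b], [C → . num E], [C' → . C] }  — shift
  I1: { [C' → C .] }  — accept
  I2: { [C → b .] }  — reduce
  I3: { [C → . b], [C → . num E], [C → num . E], [E → . - e e], [E → . C - e], [E → . num] }  — shift
  I4: { [E → - . e e] }  — shift
  I5: { [E → C . - e] }  — shift
  I6: { [C → num E .] }  — reduce
  I7: { [C → . b], [C → . num E], [C → num . E], [E → . - e e], [E → . C - e], [E → . num], [E → num .] }  — shift, reduce
  I8: { [E → C - . e] }  — shift
  I9: { [E → C - e .] }  — reduce
  I10: { [E → - e . e] }  — shift
  I11: { [E → - e e .] }  — reduce

No state contains more than one complete item.

Answer: No reduce-reduce conflicts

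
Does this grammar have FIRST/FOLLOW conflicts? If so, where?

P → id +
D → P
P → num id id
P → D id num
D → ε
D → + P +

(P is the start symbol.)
Yes. D → P with FOLLOW(D) on { 'id' }

Nullable non-terminals: D.
FIRST sets used below: FIRST(P) = { '+', 'id', 'num' }

D: nullable alternative(s) D → ε; FOLLOW(D) = { 'id' }
  D → P: FIRST \ {ε} = { '+', 'id', 'num' } — overlaps FOLLOW(D) on { 'id' }: CONFLICT
  D → ε: FIRST \ {ε} = { } — this is the only nullable alternative, skip
  D → + P +: FIRST \ {ε} = { '+' } — disjoint from FOLLOW(D)

P has no nullable alternative, so no FIRST/FOLLOW check is needed there.

So the grammar has 1 FIRST/FOLLOW conflict (marked CONFLICT above).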